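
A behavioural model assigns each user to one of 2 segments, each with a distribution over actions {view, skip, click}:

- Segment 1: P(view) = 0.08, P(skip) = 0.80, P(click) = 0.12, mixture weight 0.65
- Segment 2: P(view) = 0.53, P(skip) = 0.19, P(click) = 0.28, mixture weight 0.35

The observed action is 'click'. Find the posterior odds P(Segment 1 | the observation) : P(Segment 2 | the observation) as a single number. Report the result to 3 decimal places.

0.796

Since P(k|x) ∝ π_k f_k(x), the posterior odds are π_i f_i(x) / (π_j f_j(x)).
Component likelihoods at x = 'click':
  f_1 = 0.12
  f_2 = 0.28
Posterior odds = (π_1·f_1) / (π_2·f_2) = (0.65·0.12) / (0.35·0.28) = 0.078 / 0.098 ≈ 0.796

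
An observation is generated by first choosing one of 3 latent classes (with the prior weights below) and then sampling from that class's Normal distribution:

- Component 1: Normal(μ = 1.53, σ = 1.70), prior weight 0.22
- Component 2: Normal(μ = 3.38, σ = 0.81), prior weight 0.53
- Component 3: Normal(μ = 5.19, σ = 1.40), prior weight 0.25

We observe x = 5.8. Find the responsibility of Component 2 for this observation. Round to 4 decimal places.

By Bayes' theorem, P(k | x) = w_k f_k(x) / Σ_j w_j f_j(x).
Evaluate each component's likelihood at the observed value:
  p_1 = (1/(1.70·√(2π)))·exp(−(5.8−1.53)²/(2·1.70²)) = 0.234672·exp(-3.15448) = 0.0100112
  p_2 = (1/(0.81·√(2π)))·exp(−(5.8−3.38)²/(2·0.81²)) = 0.492521·exp(-4.46304) = 0.00567743
  p_3 = (1/(1.40·√(2π)))·exp(−(5.8−5.19)²/(2·1.40²)) = 0.284959·exp(-0.09492) = 0.259154
Multiply by the mixture weights:
  w_1·p_1 = 0.22 × 0.0100112 = 0.00220247
  w_2·p_2 = 0.53 × 0.00567743 = 0.00300904
  w_3·p_3 = 0.25 × 0.259154 = 0.0647884
Evidence: 0.00220247 + 0.00300904 + 0.0647884 = 0.0699999
Responsibility of Component 2: 0.00300904 / 0.0699999 ≈ 0.0430

0.0430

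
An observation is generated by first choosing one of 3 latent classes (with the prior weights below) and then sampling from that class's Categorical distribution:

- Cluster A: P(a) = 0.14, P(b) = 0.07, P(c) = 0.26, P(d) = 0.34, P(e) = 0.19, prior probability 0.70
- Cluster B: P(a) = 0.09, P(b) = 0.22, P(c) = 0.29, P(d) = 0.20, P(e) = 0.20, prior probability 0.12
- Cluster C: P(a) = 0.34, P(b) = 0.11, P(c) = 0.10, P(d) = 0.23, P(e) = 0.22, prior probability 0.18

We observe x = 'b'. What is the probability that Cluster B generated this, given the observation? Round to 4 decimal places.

0.2773

Apply Bayes' rule: the posterior for each component is proportional to its prior times its likelihood at x.
Categorical probabilities:
  p_A = P(b | comp) = 0.07
  p_B = P(b | comp) = 0.22
  p_C = P(b | comp) = 0.11
Weight by the priors:
  π_A·p_A = 0.70 × 0.07 = 0.049
  π_B·p_B = 0.12 × 0.22 = 0.0264
  π_C·p_C = 0.18 × 0.11 = 0.0198
Sum: 0.049 + 0.0264 + 0.0198 = 0.0952
P(Cluster B | the observation) = 0.0264 / 0.0952 ≈ 0.2773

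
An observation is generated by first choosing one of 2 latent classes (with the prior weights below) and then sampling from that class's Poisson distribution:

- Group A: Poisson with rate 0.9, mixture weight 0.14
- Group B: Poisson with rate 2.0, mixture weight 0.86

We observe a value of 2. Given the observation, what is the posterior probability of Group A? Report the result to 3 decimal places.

0.090

By Bayes' theorem, P(k | x) = π_k f_k(x) / Σ_j π_j f_j(x).
Poisson probabilities:
  p_A = 0.164661
  p_B = 0.270671
Weight by the priors:
  π_A·p_A = 0.14 × 0.164661 = 0.0230525
  π_B·p_B = 0.86 × 0.270671 = 0.232777
Sum: 0.0230525 + 0.232777 = 0.255829
P(Group A | x) ≈ 0.090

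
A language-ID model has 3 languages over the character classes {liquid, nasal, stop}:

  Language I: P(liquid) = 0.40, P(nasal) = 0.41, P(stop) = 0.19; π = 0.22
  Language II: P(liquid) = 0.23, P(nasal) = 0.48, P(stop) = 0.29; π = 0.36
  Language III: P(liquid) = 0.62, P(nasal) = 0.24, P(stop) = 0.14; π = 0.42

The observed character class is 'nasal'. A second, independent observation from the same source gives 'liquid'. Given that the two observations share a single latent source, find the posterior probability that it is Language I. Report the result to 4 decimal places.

Apply Bayes' rule: the posterior for each component is proportional to its prior times its likelihood at x.
Since both observations come from the same component, the likelihood for component k is f_k(x₁)·f_k(x₂).
  f_I = [P(nasal | comp) = 0.41] × [0.4] = 0.164
  f_II = [P(nasal | comp) = 0.48] × [0.23] = 0.1104
  f_III = [P(nasal | comp) = 0.24] × [0.62] = 0.1488
Unnormalised posteriors:
  P(Z=I)·f_I = 0.22 × 0.164 = 0.03608
  P(Z=II)·f_II = 0.36 × 0.1104 = 0.039744
  P(Z=III)·f_III = 0.42 × 0.1488 = 0.062496
Normaliser: 0.03608 + 0.039744 + 0.062496 = 0.13832
P(Language I | x) = 0.03608 / 0.13832 ≈ 0.2608

0.2608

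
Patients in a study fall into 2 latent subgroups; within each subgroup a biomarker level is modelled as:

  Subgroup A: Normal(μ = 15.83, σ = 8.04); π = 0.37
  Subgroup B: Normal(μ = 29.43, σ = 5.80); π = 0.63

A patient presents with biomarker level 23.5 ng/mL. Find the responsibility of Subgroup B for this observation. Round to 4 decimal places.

0.6881

By Bayes' theorem, P(k | x) = π_k f_k(x) / Σ_j π_j f_j(x).
Evaluate each component's likelihood at the observed value:
  f_A = (1/(8.04·√(2π)))·exp(−(23.5−15.83)²/(2·8.04²)) = 0.049620·exp(-0.45504) = 0.0314799
  f_B = (1/(5.80·√(2π)))·exp(−(23.5−29.43)²/(2·5.80²)) = 0.068783·exp(-0.52266) = 0.0407842
Prior × likelihood for each component:
  π_A·f_A = 0.37 × 0.0314799 = 0.0116476
  π_B·f_B = 0.63 × 0.0407842 = 0.025694
Evidence: 0.0116476 + 0.025694 = 0.0373416
Responsibility of Subgroup B: 0.025694 / 0.0373416 ≈ 0.6881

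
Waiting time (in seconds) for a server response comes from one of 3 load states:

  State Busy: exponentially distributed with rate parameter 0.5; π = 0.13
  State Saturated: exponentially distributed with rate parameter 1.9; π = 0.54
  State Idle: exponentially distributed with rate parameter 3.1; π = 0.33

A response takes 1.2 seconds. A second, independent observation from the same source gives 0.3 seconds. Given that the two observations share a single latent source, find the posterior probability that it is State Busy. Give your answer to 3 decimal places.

The responsibility of component k is π_k f_k(x) divided by Σ_j π_j f_j(x).
Since both observations come from the same component, the likelihood for component k is f_k(x₁)·f_k(x₂).
  f_Busy = [0.5·e^(−0.5·1.2) = 0.5·e^(−0.6000) = 0.274406] × [0.430354] = 0.118092
  f_Saturated = [1.9·e^(−1.9·1.2) = 1.9·e^(−2.2800) = 0.19434] × [1.0745] = 0.208818
  f_Idle = [3.1·e^(−3.1·1.2) = 3.1·e^(−3.7200) = 0.0751253] × [1.22312] = 0.091887
Multiply by the mixture weights:
  π_Busy·f_Busy = 0.13 × 0.118092 = 0.0153519
  π_Saturated·f_Saturated = 0.54 × 0.208818 = 0.112762
  π_Idle·f_Idle = 0.33 × 0.091887 = 0.0303227
Normaliser: 0.0153519 + 0.112762 + 0.0303227 = 0.158436
Responsibility of State Busy: 0.0153519 / 0.158436 ≈ 0.097

0.097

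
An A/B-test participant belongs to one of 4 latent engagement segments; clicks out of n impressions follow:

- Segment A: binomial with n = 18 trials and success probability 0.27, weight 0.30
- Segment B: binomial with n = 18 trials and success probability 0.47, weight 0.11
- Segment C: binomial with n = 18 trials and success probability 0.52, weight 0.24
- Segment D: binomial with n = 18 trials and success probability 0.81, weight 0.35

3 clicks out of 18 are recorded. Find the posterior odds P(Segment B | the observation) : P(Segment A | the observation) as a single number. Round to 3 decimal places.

0.016

The posterior odds equal the prior odds times the likelihood ratio: (P(Z=i)/P(Z=j))·(f_i(x)/f_j(x)).
Component likelihoods at x = 3 clicks out of 18:
  p_A = C(18,3)·0.27^3·0.73^15 = 816·0.019683·0.00890929 = 0.143095
  p_B = C(18,3)·0.47^3·0.53^15 = 816·0.103823·7.31372e-05 = 0.00619615
  p_C = C(18,3)·0.52^3·0.48^15 = 816·0.140608·1.65432e-05 = 0.0018981
  p_D = C(18,3)·0.81^3·0.19^15 = 816·0.531441·1.51811e-11 = 6.58338e-09
0.000681576 / 0.0429285 ≈ 0.016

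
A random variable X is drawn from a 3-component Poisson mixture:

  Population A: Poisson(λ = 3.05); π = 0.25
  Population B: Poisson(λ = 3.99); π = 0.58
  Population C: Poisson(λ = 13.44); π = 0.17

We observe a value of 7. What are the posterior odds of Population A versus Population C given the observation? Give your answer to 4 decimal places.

1.4829

Posterior odds = (w_i f_i(x)) / (w_j f_j(x)); the normalising sum cancels.
Poisson probabilities:
  p_A = e^(−3.05)·3.05^7/7! = 0.0230712
  p_B = e^(−3.99)·3.99^7/7! = 0.0590942
  p_C = e^(−13.44)·13.44^7/7! = 0.0228795
Odds = (0.25/0.17) × (0.0230712/0.0228795) = 1.47059 × 1.00838 ≈ 1.4829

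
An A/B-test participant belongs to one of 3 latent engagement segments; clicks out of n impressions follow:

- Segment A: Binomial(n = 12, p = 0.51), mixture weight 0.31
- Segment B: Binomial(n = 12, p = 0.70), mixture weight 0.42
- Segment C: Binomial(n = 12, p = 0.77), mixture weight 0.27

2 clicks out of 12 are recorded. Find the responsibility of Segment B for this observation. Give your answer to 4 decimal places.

Apply Bayes' rule: the posterior for each component is proportional to its prior times its likelihood at x.
Evaluate each component's likelihood at the observed value:
  f_A = 0.0136976
  f_B = 0.000190964
  f_C = 1.62108e-05
Unnormalised posteriors:
  P(Z=A)·f_A = 0.31 × 0.0136976 = 0.00424626
  P(Z=B)·f_B = 0.42 × 0.000190964 = 8.02051e-05
  P(Z=C)·f_C = 0.27 × 1.62108e-05 = 4.37691e-06
Marginal: 0.00424626 + 8.02051e-05 + 4.37691e-06 = 0.00433084
Responsibility of Segment B: 8.02051e-05 / 0.00433084 ≈ 0.0185

0.0185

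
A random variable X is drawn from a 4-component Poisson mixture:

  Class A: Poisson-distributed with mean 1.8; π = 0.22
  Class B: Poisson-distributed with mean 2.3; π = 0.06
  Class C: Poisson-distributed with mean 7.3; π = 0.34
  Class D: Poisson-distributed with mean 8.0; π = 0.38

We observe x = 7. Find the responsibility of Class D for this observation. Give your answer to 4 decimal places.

0.5089

Apply Bayes' rule: the posterior for each component is proportional to its prior times its likelihood at x.
Poisson probabilities:
  f_A = e^(−1.8)·1.8^7/7! = 0.00200792
  f_B = e^(−2.3)·2.3^7/7! = 0.00677309
  f_C = e^(−7.3)·7.3^7/7! = 0.148074
  f_D = e^(−8.0)·8.0^7/7! = 0.139587
Prior × likelihood for each component:
  P(Z=A)·f_A = 0.22 × 0.00200792 = 0.000441743
  P(Z=B)·f_B = 0.06 × 0.00677309 = 0.000406386
  P(Z=C)·f_C = 0.34 × 0.148074 = 0.0503453
  P(Z=D)·f_D = 0.38 × 0.139587 = 0.0530429
Sum: 0.000441743 + 0.000406386 + 0.0503453 + 0.0530429 = 0.104236
P(Class D | 7) ≈ 0.5089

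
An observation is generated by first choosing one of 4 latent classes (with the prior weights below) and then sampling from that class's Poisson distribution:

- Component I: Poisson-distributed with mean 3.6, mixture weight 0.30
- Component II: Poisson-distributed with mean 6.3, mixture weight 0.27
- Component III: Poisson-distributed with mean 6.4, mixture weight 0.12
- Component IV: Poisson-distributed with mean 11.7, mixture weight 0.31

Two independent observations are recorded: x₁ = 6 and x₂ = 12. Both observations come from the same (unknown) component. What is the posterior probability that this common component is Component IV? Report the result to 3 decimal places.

0.520

Posterior ∝ prior × likelihood, so P(k | x) ∝ P(Z=k) f_k(x); normalise over all components.
Since both observations come from the same component, the likelihood for component k is f_k(x₁)·f_k(x₂).
  f_I = [e^(−3.6)·3.6^6/6! = 0.0826081] × [0.000270292] = 2.23283e-05
  f_II = [e^(−6.3)·6.3^6/6! = 0.159461] × [0.0149863] = 0.00238974
  f_III = [e^(−6.4)·6.4^6/6! = 0.158585] × [0.0163809] = 0.00259777
  f_IV = [e^(−11.7)·11.7^6/6! = 0.0295486] × [0.113933] = 0.00336655
Prior × likelihood for each component:
  P(Z=I)·f_I = 0.30 × 2.23283e-05 = 6.69848e-06
  P(Z=II)·f_II = 0.27 × 0.00238974 = 0.000645229
  P(Z=III)·f_III = 0.12 × 0.00259777 = 0.000311732
  P(Z=IV)·f_IV = 0.31 × 0.00336655 = 0.00104363
Denominator: 6.69848e-06 + 0.000645229 + 0.000311732 + 0.00104363 = 0.00200729
P(Component IV | x₁,x₂) ≈ 0.520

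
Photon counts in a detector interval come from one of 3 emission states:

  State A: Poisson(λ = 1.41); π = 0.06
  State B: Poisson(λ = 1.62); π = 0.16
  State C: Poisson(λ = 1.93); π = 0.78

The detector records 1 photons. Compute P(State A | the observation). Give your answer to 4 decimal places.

0.0711

Apply Bayes' rule: the posterior for each component is proportional to its prior times its likelihood at x.
Evaluate each component's likelihood at the observed value:
  p_A = 0.344242
  p_B = 0.320596
  p_C = 0.280136
Multiply by the mixture weights:
  π_A·p_A = 0.06 × 0.344242 = 0.0206545
  π_B·p_B = 0.16 × 0.320596 = 0.0512953
  π_C·p_C = 0.78 × 0.280136 = 0.218506
Sum: 0.0206545 + 0.0512953 + 0.218506 = 0.290456
P(State A | x) ≈ 0.0711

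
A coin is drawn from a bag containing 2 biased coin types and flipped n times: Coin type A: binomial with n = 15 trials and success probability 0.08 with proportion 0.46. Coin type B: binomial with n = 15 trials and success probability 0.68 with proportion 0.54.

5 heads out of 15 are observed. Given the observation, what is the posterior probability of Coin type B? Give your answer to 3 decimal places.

The responsibility of component k is w_k f_k(x) divided by Σ_j w_j f_j(x).
Evaluate each component's likelihood at the observed value:
  p_A = 0.00427448
  p_B = 0.00491586
Multiply by the mixture weights:
  w_A·p_A = 0.46 × 0.00427448 = 0.00196626
  w_B·p_B = 0.54 × 0.00491586 = 0.00265457
Sum: 0.00196626 + 0.00265457 = 0.00462083
P(Coin type B | data) = 0.00265457 / 0.00462083 ≈ 0.574

0.574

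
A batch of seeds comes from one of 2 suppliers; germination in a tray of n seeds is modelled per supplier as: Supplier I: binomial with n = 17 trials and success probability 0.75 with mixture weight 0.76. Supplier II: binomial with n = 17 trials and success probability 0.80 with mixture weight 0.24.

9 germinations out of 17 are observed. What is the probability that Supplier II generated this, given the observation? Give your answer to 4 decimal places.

Apply Bayes' rule: the posterior for each component is proportional to its prior times its likelihood at x.
Component likelihoods at x = 9 germinations out of 17:
  L_I = 0.027852
  L_II = 0.00835285
Weight by the priors:
  w_I·L_I = 0.76 × 0.027852 = 0.0211675
  w_II·L_II = 0.24 × 0.00835285 = 0.00200468
Normaliser: 0.0211675 + 0.00200468 = 0.0231722
So the posterior for Supplier II is 0.00200468 / 0.0231722 ≈ 0.0865.

0.0865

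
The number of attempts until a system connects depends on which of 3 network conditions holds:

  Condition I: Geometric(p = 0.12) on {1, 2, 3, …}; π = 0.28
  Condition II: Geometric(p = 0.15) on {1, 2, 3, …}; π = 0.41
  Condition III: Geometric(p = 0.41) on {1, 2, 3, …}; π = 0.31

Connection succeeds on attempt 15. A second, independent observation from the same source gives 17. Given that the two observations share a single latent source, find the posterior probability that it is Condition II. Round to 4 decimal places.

The responsibility of component k is π_k f_k(x) divided by Σ_j π_j f_j(x).
Since both observations come from the same component, the likelihood for component k is f_k(x₁)·f_k(x₂).
  L_I = [0.0200419] × [0.0155204] = 0.000311059
  L_II = [0.0154155] × [0.0111377] = 0.000171692
  L_III = [0.000253929] × [8.83926e-05] = 2.24454e-08
Unnormalised posteriors:
  π_I·L_I = 0.28 × 0.000311059 = 8.70965e-05
  π_II·L_II = 0.41 × 0.000171692 = 7.03938e-05
  π_III·L_III = 0.31 × 2.24454e-08 = 6.95809e-09
Evidence: 8.70965e-05 + 7.03938e-05 + 6.95809e-09 = 0.000157497
So the posterior for Condition II is 7.03938e-05 / 0.000157497 ≈ 0.4470.

0.4470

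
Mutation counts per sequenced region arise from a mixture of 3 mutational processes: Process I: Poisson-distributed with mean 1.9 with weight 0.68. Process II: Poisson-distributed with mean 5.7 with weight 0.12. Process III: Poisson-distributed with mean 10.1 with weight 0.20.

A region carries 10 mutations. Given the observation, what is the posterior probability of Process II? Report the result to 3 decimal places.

The responsibility of component k is π_k f_k(x) divided by Σ_j π_j f_j(x).
Component likelihoods at x = 10 mutations:
  p_I = e^(−1.9)·1.9^10/10! = 2.52705e-05
  p_II = e^(−5.7)·5.7^10/10! = 0.0333816
  p_III = e^(−10.1)·10.1^10/10! = 0.125048
Unnormalised posteriors:
  π_I·p_I = 0.68 × 2.52705e-05 = 1.71839e-05
  π_II·p_II = 0.12 × 0.0333816 = 0.00400579
  π_III·p_III = 0.20 × 0.125048 = 0.0250096
Normaliser: 1.71839e-05 + 0.00400579 + 0.0250096 = 0.0290326
P(Process II | x) = 0.00400579 / 0.0290326 ≈ 0.138

0.138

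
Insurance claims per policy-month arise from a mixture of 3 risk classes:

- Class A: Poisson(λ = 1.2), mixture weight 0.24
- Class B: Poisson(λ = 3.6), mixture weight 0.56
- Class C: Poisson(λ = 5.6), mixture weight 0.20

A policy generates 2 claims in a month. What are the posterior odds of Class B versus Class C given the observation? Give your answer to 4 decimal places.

8.5502

The posterior odds equal the prior odds times the likelihood ratio: (π_i/π_j)·(f_i(x)/f_j(x)).
Poisson probabilities:
  p_A = e^(−1.2)·1.2^2/2! = 0.21686
  p_B = e^(−3.6)·3.6^2/2! = 0.177058
  p_C = e^(−5.6)·5.6^2/2! = 0.0579825
0.0991523 / 0.0115965 ≈ 8.5502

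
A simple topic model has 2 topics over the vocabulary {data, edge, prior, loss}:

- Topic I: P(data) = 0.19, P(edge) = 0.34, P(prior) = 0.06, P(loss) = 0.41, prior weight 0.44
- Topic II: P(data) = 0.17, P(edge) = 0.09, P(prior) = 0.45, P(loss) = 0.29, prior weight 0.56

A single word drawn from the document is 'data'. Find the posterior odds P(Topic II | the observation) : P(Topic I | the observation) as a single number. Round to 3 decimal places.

1.139

The posterior odds equal the prior odds times the likelihood ratio: (w_i/w_j)·(f_i(x)/f_j(x)).
Categorical probabilities:
  p_I = P(data | comp) = 0.19
  p_II = P(data | comp) = 0.17
0.0952 / 0.0836 ≈ 1.139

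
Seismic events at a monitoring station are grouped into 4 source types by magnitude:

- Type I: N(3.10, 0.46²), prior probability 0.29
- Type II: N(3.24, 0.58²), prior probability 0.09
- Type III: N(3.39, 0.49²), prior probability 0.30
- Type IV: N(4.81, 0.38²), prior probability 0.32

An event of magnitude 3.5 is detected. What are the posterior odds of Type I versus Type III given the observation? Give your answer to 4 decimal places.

Posterior odds = (π_i f_i(x)) / (π_j f_j(x)); the normalising sum cancels.
Component likelihoods at x = 3.5:
  p_I = (1/(0.46·√(2π)))·exp(−(3.5−3.10)²/(2·0.46²)) = 0.867266·exp(-0.37807) = 0.594234
  p_II = (1/(0.58·√(2π)))·exp(−(3.5−3.24)²/(2·0.58²)) = 0.687832·exp(-0.10048) = 0.62208
  p_III = (1/(0.49·√(2π)))·exp(−(3.5−3.39)²/(2·0.49²)) = 0.814168·exp(-0.02520) = 0.793909
  p_IV = (1/(0.38·√(2π)))·exp(−(3.5−4.81)²/(2·0.38²)) = 1.049848·exp(-5.94217) = 0.00275723
Odds = (0.29/0.30) × (0.594234/0.793909) = 0.966667 × 0.748492 ≈ 0.7235

0.7235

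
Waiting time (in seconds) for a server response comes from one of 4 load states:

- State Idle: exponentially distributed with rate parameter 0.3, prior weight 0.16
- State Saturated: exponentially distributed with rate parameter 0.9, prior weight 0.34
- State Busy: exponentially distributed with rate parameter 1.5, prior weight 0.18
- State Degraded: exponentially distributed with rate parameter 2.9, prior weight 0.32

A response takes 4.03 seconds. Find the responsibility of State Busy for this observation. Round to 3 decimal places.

0.028

By Bayes' theorem, P(k | x) = P(Z=k) f_k(x) / Σ_j P(Z=j) f_j(x).
Evaluate each component's likelihood at the observed value:
  L_Idle = 0.3·e^(−0.3·4.03) = 0.3·e^(−1.2090) = 0.0895487
  L_Saturated = 0.9·e^(−0.9·4.03) = 0.9·e^(−3.6270) = 0.0239363
  L_Busy = 1.5·e^(−1.5·4.03) = 1.5·e^(−6.0450) = 0.00355452
  L_Degraded = 2.9·e^(−2.9·4.03) = 2.9·e^(−11.6870) = 2.43668e-05
Prior × likelihood for each component:
  P(Z=Idle)·L_Idle = 0.16 × 0.0895487 = 0.0143278
  P(Z=Saturated)·L_Saturated = 0.34 × 0.0239363 = 0.00813833
  P(Z=Busy)·L_Busy = 0.18 × 0.00355452 = 0.000639814
  P(Z=Degraded)·L_Degraded = 0.32 × 2.43668e-05 = 7.79737e-06
Normaliser: 0.0143278 + 0.00813833 + 0.000639814 + 7.79737e-06 = 0.0231137
P(State Busy | 4.03 seconds) ≈ 0.028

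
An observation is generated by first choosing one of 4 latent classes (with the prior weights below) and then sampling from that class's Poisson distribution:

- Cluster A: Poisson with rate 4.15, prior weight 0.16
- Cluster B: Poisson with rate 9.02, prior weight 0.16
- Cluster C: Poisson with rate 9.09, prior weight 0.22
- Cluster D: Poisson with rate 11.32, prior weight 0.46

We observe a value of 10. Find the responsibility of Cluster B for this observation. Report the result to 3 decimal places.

0.191

P(component k | x) = w_k·f_k(x) / marginal(x), where marginal(x) = Σ_j w_j·f_j(x).
Evaluate each component's likelihood at the observed value:
  f_A = 0.00658258
  f_B = 0.118841
  f_C = 0.119712
  f_D = 0.115475
Weight by the priors:
  w_A·f_A = 0.16 × 0.00658258 = 0.00105321
  w_B·f_B = 0.16 × 0.118841 = 0.0190146
  w_C·f_C = 0.22 × 0.119712 = 0.0263367
  w_D·f_D = 0.46 × 0.115475 = 0.0531185
Denominator: 0.00105321 + 0.0190146 + 0.0263367 + 0.0531185 = 0.0995229
Responsibility of Cluster B: 0.0190146 / 0.0995229 ≈ 0.191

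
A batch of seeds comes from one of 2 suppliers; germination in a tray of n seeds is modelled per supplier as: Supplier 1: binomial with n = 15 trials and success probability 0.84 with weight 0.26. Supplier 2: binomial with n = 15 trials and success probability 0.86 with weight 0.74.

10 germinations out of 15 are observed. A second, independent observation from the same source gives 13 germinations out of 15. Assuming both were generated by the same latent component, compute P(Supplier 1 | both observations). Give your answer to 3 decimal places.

0.342

By Bayes' theorem, P(k | x) = π_k f_k(x) / Σ_j π_j f_j(x).
Since both observations come from the same component, the likelihood for component k is f_k(x₁)·f_k(x₂).
  f_1 = [C(15,10)·0.84^10·0.16^5 = 3003·0.174901·0.000104858 = 0.0550742] × [0.278651] = 0.0153465
  f_2 = [C(15,10)·0.86^10·0.14^5 = 3003·0.221302·5.37824e-05 = 0.0357421] × [0.289684] = 0.0103539
Unnormalised posteriors:
  π_1·f_1 = 0.26 × 0.0153465 = 0.00399008
  π_2·f_2 = 0.74 × 0.0103539 = 0.00766191
Sum: 0.00399008 + 0.00766191 = 0.011652
P(Supplier 1 | x₁,x₂) = 0.00399008 / 0.011652 ≈ 0.342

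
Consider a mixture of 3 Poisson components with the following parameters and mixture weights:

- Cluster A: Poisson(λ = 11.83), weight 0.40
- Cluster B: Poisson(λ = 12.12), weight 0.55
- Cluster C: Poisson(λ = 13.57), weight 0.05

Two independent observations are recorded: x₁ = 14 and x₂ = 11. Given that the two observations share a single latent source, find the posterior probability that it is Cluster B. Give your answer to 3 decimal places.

Posterior ∝ prior × likelihood, so P(k | x) ∝ w_k f_k(x); normalise over all components.
Since both observations come from the same component, the likelihood for component k is f_k(x₁)·f_k(x₂).
  L_A = [0.0878364] × [0.11587] = 0.0101776
  L_B = [0.0922527] × [0.113168] = 0.0104401
  L_C = [0.105277] × [0.0920124] = 0.00968679
Multiply by the mixture weights:
  w_A·L_A = 0.40 × 0.0101776 = 0.00407106
  w_B·L_B = 0.55 × 0.0104401 = 0.00574204
  w_C·L_C = 0.05 × 0.00968679 = 0.000484339
Evidence: 0.00407106 + 0.00574204 + 0.000484339 = 0.0102974
So the posterior for Cluster B is 0.00574204 / 0.0102974 ≈ 0.558.

0.558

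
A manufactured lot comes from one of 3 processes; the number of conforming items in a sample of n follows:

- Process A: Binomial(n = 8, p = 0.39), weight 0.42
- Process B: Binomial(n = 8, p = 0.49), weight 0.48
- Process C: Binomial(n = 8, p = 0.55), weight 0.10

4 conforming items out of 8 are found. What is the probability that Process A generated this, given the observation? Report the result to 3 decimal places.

0.374

By Bayes' theorem, P(k | x) = π_k f_k(x) / Σ_j π_j f_j(x).
Binomial probabilities:
  p_A = C(8,4)·0.39^4·0.61^4 = 70·0.0231344·0.138458 = 0.224221
  p_B = C(8,4)·0.49^4·0.51^4 = 70·0.057648·0.067652 = 0.273
  p_C = C(8,4)·0.55^4·0.45^4 = 70·0.0915063·0.0410062 = 0.262663
Multiply by the mixture weights:
  π_A·p_A = 0.42 × 0.224221 = 0.0941727
  π_B·p_B = 0.48 × 0.273 = 0.13104
  π_C·p_C = 0.10 × 0.262663 = 0.0262663
Sum: 0.0941727 + 0.13104 + 0.0262663 = 0.251479
P(Process A | 4 conforming items out of 8) ≈ 0.374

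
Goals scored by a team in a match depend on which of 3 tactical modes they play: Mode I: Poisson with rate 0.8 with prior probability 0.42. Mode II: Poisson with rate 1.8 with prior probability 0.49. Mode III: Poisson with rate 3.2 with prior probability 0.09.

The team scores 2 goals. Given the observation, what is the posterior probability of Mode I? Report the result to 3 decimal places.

The responsibility of component k is π_k f_k(x) divided by Σ_j π_j f_j(x).
Component likelihoods at x = 2 goals:
  p_I = e^(−0.8)·0.8^2/2! = 0.143785
  p_II = e^(−1.8)·1.8^2/2! = 0.267784
  p_III = e^(−3.2)·3.2^2/2! = 0.208702
Unnormalised posteriors:
  π_I·p_I = 0.42 × 0.143785 = 0.0603898
  π_II·p_II = 0.49 × 0.267784 = 0.131214
  π_III·p_III = 0.09 × 0.208702 = 0.0187832
Marginal: 0.0603898 + 0.131214 + 0.0187832 = 0.210387
P(Mode I | x) ≈ 0.287

0.287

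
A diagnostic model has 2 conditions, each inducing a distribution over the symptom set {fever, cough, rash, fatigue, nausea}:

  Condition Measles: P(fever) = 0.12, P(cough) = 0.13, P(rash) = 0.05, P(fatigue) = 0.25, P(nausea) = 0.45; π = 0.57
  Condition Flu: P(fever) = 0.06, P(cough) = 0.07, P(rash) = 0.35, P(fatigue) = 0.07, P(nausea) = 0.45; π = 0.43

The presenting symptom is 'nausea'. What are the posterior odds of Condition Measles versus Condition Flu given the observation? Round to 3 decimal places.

Only the two components matter; the odds are (w_i f_i(x)) / (w_j f_j(x)).
Categorical probabilities:
  p_Measles = P(nausea | comp) = 0.45
  p_Flu = P(nausea | comp) = 0.45
Odds = (0.57/0.43) × (0.45/0.45) = 1.32558 × 1 ≈ 1.326

1.326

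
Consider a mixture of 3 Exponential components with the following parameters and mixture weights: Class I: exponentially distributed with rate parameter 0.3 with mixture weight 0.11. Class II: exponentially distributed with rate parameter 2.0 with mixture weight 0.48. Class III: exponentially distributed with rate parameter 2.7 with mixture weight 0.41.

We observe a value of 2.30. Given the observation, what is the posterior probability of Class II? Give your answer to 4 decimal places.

0.3395

P(component k | x) = P(Z=k)·f_k(x) / marginal(x), where marginal(x) = Σ_j P(Z=j)·f_j(x).
Evaluate each component's likelihood at the observed value:
  p_I = 0.150473
  p_II = 0.0201037
  p_III = 0.00542494
Unnormalised posteriors:
  P(Z=I)·p_I = 0.11 × 0.150473 = 0.016552
  P(Z=II)·p_II = 0.48 × 0.0201037 = 0.00964976
  P(Z=III)·p_III = 0.41 × 0.00542494 = 0.00222423
Evidence: 0.016552 + 0.00964976 + 0.00222423 = 0.028426
P(Class II | the observation) ≈ 0.3395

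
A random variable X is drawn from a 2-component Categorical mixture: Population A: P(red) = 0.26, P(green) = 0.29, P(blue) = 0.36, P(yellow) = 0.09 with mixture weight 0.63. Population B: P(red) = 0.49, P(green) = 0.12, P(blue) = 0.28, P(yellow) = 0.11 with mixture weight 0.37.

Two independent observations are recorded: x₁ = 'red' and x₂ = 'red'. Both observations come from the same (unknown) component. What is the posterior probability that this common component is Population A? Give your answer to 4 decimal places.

0.3240

P(component k | x) = w_k·f_k(x) / marginal(x), where marginal(x) = Σ_j w_j·f_j(x).
Since both observations come from the same component, the likelihood for component k is f_k(x₁)·f_k(x₂).
  p_A = [P(red | comp) = 0.26] × [0.26] = 0.0676
  p_B = [P(red | comp) = 0.49] × [0.49] = 0.2401
Unnormalised posteriors:
  w_A·p_A = 0.63 × 0.0676 = 0.042588
  w_B·p_B = 0.37 × 0.2401 = 0.088837
Denominator: 0.042588 + 0.088837 = 0.131425
So the posterior for Population A is 0.042588 / 0.131425 ≈ 0.3240.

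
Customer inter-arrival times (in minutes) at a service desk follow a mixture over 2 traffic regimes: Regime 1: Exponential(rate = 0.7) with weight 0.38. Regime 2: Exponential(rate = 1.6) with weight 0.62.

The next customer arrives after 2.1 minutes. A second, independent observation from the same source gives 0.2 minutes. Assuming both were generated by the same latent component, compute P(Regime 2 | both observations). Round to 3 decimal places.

Posterior ∝ prior × likelihood, so P(k | x) ∝ w_k f_k(x); normalise over all components.
Since both observations come from the same component, the likelihood for component k is f_k(x₁)·f_k(x₂).
  L_1 = [0.7·e^(−0.7·2.1) = 0.7·e^(−1.4700) = 0.160948] × [0.608551] = 0.0979449
  L_2 = [1.6·e^(−1.6·2.1) = 1.6·e^(−3.3600) = 0.0555764] × [1.16184] = 0.0645708
Unnormalised posteriors:
  w_1·L_1 = 0.38 × 0.0979449 = 0.0372191
  w_2·L_2 = 0.62 × 0.0645708 = 0.0400339
Denominator: 0.0372191 + 0.0400339 = 0.077253
So the posterior for Regime 2 is 0.0400339 / 0.077253 ≈ 0.518.

0.518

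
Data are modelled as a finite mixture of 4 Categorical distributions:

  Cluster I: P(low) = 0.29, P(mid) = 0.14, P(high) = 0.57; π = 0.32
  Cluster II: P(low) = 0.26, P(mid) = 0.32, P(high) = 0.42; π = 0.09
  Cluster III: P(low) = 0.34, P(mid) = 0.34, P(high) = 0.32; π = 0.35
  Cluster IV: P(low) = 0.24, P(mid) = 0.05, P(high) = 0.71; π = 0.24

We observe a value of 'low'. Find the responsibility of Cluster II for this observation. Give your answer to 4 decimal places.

P(component k | x) = π_k·f_k(x) / marginal(x), where marginal(x) = Σ_j π_j·f_j(x).
Evaluate each component's likelihood at the observed value:
  f_I = P(low | comp) = 0.29
  f_II = P(low | comp) = 0.26
  f_III = P(low | comp) = 0.34
  f_IV = P(low | comp) = 0.24
Weight by the priors:
  π_I·f_I = 0.32 × 0.29 = 0.0928
  π_II·f_II = 0.09 × 0.26 = 0.0234
  π_III·f_III = 0.35 × 0.34 = 0.119
  π_IV·f_IV = 0.24 × 0.24 = 0.0576
Sum: 0.0928 + 0.0234 + 0.119 + 0.0576 = 0.2928
P(Cluster II | the observation) = 0.0234 / 0.2928 ≈ 0.0799

0.0799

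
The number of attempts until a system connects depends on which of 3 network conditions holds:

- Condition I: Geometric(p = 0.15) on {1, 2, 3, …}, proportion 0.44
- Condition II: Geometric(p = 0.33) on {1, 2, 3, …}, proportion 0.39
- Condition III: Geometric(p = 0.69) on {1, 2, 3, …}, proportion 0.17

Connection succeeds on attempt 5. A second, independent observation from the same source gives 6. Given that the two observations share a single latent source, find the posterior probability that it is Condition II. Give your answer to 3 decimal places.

0.335

Posterior ∝ prior × likelihood, so P(k | x) ∝ π_k f_k(x); normalise over all components.
Since both observations come from the same component, the likelihood for component k is f_k(x₁)·f_k(x₂).
  p_I = [0.0783009] × [0.0665558] = 0.00521138
  p_II = [0.0664987] × [0.0445541] = 0.00296279
  p_III = [0.00637229] × [0.00197541] = 1.25879e-05
Prior × likelihood for each component:
  π_I·p_I = 0.44 × 0.00521138 = 0.00229301
  π_II·p_II = 0.39 × 0.00296279 = 0.00115549
  π_III·p_III = 0.17 × 1.25879e-05 = 2.13994e-06
Sum: 0.00229301 + 0.00115549 + 2.13994e-06 = 0.00345064
P(Condition II | x₁, x₂) = 0.00115549 / 0.00345064 ≈ 0.335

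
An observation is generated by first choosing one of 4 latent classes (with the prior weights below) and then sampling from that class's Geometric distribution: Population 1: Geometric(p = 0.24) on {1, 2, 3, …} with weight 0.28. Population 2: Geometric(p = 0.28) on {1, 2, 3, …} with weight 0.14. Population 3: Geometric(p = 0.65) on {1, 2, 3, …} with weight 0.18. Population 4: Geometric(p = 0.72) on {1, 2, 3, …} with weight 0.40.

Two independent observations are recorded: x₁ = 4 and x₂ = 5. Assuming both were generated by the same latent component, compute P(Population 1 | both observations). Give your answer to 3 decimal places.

0.667

The responsibility of component k is w_k f_k(x) divided by Σ_j w_j f_j(x).
Since both observations come from the same component, the likelihood for component k is f_k(x₁)·f_k(x₂).
  L_1 = [0.24·(1−0.24)^3 = 0.24·0.438976 = 0.105354] × [0.0800692] = 0.00843563
  L_2 = [0.28·(1−0.28)^3 = 0.28·0.373248 = 0.104509] × [0.0752468] = 0.007864
  L_3 = [0.65·(1−0.65)^3 = 0.65·0.042875 = 0.0278687] × [0.00975406] = 0.000271834
  L_4 = [0.72·(1−0.72)^3 = 0.72·0.021952 = 0.0158054] × [0.00442552] = 6.99473e-05
Unnormalised posteriors:
  w_1·L_1 = 0.28 × 0.00843563 = 0.00236198
  w_2·L_2 = 0.14 × 0.007864 = 0.00110096
  w_3·L_3 = 0.18 × 0.000271834 = 4.893e-05
  w_4·L_4 = 0.40 × 6.99473e-05 = 2.79789e-05
Sum: 0.00236198 + 0.00110096 + 4.893e-05 + 2.79789e-05 = 0.00353985
P(Population 1 | data) ≈ 0.667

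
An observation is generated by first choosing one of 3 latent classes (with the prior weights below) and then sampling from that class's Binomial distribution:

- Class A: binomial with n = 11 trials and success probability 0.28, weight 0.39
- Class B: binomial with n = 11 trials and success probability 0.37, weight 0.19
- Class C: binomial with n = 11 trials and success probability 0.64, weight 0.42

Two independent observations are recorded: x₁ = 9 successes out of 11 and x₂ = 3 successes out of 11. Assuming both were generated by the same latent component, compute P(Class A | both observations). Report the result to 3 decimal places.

0.038

By Bayes' theorem, P(k | x) = w_k f_k(x) / Σ_j w_j f_j(x).
Since both observations come from the same component, the likelihood for component k is f_k(x₁)·f_k(x₂).
  f_A = [0.000301613] × [0.261588] = 7.88984e-05
  f_B = [0.002837] × [0.207402] = 0.0005884
  f_C = [0.128407] × [0.0122024] = 0.00156686
Prior × likelihood for each component:
  w_A·f_A = 0.39 × 7.88984e-05 = 3.07704e-05
  w_B·f_B = 0.19 × 0.0005884 = 0.000111796
  w_C·f_C = 0.42 × 0.00156686 = 0.000658083
Normaliser: 3.07704e-05 + 0.000111796 + 0.000658083 = 0.000800649
Responsibility of Class A: 3.07704e-05 / 0.000800649 ≈ 0.038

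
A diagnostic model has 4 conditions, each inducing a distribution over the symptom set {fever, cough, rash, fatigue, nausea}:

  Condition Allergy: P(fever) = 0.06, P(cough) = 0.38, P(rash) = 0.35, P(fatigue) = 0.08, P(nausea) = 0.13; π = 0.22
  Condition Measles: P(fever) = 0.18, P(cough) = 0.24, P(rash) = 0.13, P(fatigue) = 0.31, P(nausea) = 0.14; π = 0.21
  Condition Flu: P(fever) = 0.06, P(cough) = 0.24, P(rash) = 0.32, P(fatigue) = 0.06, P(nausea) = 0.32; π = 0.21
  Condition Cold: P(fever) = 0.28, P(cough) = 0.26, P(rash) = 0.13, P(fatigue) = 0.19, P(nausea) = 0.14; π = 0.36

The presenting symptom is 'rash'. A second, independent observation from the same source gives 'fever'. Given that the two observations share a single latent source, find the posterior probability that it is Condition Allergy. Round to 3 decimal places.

0.173

P(component k | x) = P(Z=k)·f_k(x) / marginal(x), where marginal(x) = Σ_j P(Z=j)·f_j(x).
Since both observations come from the same component, the likelihood for component k is f_k(x₁)·f_k(x₂).
  L_Allergy = [P(rash | comp) = 0.35] × [0.06] = 0.021
  L_Measles = [P(rash | comp) = 0.13] × [0.18] = 0.0234
  L_Flu = [P(rash | comp) = 0.32] × [0.06] = 0.0192
  L_Cold = [P(rash | comp) = 0.13] × [0.28] = 0.0364
Unnormalised posteriors:
  P(Z=Allergy)·L_Allergy = 0.22 × 0.021 = 0.00462
  P(Z=Measles)·L_Measles = 0.21 × 0.0234 = 0.004914
  P(Z=Flu)·L_Flu = 0.21 × 0.0192 = 0.004032
  P(Z=Cold)·L_Cold = 0.36 × 0.0364 = 0.013104
Sum: 0.00462 + 0.004914 + 0.004032 + 0.013104 = 0.02667
Responsibility of Condition Allergy: 0.00462 / 0.02667 ≈ 0.173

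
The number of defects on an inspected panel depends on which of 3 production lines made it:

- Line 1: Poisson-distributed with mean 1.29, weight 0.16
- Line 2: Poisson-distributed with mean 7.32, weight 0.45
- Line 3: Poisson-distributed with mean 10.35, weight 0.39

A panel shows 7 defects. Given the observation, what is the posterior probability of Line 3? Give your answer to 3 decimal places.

Apply Bayes' rule: the posterior for each component is proportional to its prior times its likelihood at x.
Poisson probabilities:
  p_1 = 0.000324682
  p_2 = 0.147949
  p_3 = 0.0807614
Multiply by the mixture weights:
  w_1·p_1 = 0.16 × 0.000324682 = 5.1949e-05
  w_2·p_2 = 0.45 × 0.147949 = 0.066577
  w_3·p_3 = 0.39 × 0.0807614 = 0.031497
Sum: 5.1949e-05 + 0.066577 + 0.031497 = 0.0981259
P(Line 3 | the observation) ≈ 0.321

0.321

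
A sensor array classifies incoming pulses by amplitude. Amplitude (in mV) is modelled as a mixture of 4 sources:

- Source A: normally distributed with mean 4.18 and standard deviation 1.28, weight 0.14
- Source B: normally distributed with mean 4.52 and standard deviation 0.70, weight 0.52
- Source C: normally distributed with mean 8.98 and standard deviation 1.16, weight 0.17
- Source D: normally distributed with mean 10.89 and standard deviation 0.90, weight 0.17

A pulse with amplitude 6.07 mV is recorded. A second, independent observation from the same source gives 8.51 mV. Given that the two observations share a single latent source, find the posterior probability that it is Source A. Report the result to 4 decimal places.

P(component k | x) = P(Z=k)·f_k(x) / marginal(x), where marginal(x) = Σ_j P(Z=j)·f_j(x).
Since both observations come from the same component, the likelihood for component k is f_k(x₁)·f_k(x₂).
  p_A = [(1/(1.28·√(2π)))·exp(−(6.07−4.18)²/(2·1.28²)) = 0.311674·exp(-1.09012) = 0.104777] × [0.00102045] = 0.00010692
  p_B = [(1/(0.70·√(2π)))·exp(−(6.07−4.52)²/(2·0.70²)) = 0.569918·exp(-2.45153) = 0.049105] × [5.01994e-08] = 2.46504e-09
  p_C = [(1/(1.16·√(2π)))·exp(−(6.07−8.98)²/(2·1.16²)) = 0.343916·exp(-3.14659) = 0.0147879] × [0.316814] = 0.004685
  p_D = [(1/(0.90·√(2π)))·exp(−(6.07−10.89)²/(2·0.90²)) = 0.443269·exp(-14.34099) = 2.62093e-07] × [0.0134319] = 3.52042e-09
Unnormalised posteriors:
  P(Z=A)·p_A = 0.14 × 0.00010692 = 1.49689e-05
  P(Z=B)·p_B = 0.52 × 2.46504e-09 = 1.28182e-09
  P(Z=C)·p_C = 0.17 × 0.004685 = 0.000796451
  P(Z=D)·p_D = 0.17 × 3.52042e-09 = 5.98471e-10
Sum: 1.49689e-05 + 1.28182e-09 + 0.000796451 + 5.98471e-10 = 0.000811422
P(Source A | data) ≈ 0.0184

0.0184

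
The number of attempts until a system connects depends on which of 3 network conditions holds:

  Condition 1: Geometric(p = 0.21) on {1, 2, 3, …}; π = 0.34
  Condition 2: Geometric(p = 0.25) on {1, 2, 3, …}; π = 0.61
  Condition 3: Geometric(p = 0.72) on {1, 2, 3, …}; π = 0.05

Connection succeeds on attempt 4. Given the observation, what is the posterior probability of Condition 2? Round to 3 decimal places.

By Bayes' theorem, P(k | x) = P(Z=k) f_k(x) / Σ_j P(Z=j) f_j(x).
Component likelihoods at x = 4:
  p_1 = 0.21·(1−0.21)^3 = 0.21·0.493039 = 0.103538
  p_2 = 0.25·(1−0.25)^3 = 0.25·0.421875 = 0.105469
  p_3 = 0.72·(1−0.72)^3 = 0.72·0.021952 = 0.0158054
Weight by the priors:
  P(Z=1)·p_1 = 0.34 × 0.103538 = 0.035203
  P(Z=2)·p_2 = 0.61 × 0.105469 = 0.0643359
  P(Z=3)·p_3 = 0.05 × 0.0158054 = 0.000790272
Marginal: 0.035203 + 0.0643359 + 0.000790272 = 0.100329
Responsibility of Condition 2: 0.0643359 / 0.100329 ≈ 0.641

0.641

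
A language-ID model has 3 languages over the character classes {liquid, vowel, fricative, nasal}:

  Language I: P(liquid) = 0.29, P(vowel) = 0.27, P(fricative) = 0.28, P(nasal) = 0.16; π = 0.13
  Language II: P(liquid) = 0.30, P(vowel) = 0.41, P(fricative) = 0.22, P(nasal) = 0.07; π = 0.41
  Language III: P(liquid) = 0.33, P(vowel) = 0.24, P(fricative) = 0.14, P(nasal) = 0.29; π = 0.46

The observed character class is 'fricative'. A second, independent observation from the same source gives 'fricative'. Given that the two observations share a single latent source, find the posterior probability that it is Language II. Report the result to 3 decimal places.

0.508

Apply Bayes' rule: the posterior for each component is proportional to its prior times its likelihood at x.
Since both observations come from the same component, the likelihood for component k is f_k(x₁)·f_k(x₂).
  p_I = [0.28] × [0.28] = 0.0784
  p_II = [0.22] × [0.22] = 0.0484
  p_III = [0.14] × [0.14] = 0.0196
Unnormalised posteriors:
  π_I·p_I = 0.13 × 0.0784 = 0.010192
  π_II·p_II = 0.41 × 0.0484 = 0.019844
  π_III·p_III = 0.46 × 0.0196 = 0.009016
Sum: 0.010192 + 0.019844 + 0.009016 = 0.039052
So the posterior for Language II is 0.019844 / 0.039052 ≈ 0.508.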